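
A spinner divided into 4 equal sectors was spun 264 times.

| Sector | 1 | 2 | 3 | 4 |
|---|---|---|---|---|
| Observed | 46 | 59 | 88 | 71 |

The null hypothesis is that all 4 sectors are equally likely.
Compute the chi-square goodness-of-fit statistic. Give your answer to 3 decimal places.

14.515

Expected count for each of the 4 categories: 264/4 = 66.
χ² = (46−66)²/66 + (59−66)²/66 + (88−66)²/66 + (71−66)²/66
   = 6.0606 + 0.7424 + 7.3333 + 0.3788
Sum = 14.515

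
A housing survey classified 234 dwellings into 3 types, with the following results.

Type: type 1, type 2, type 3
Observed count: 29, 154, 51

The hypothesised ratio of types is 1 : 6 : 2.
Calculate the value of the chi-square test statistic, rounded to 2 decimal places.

Ratio total = 9. Expected counts: 234×1/9 = 26, 234×6/9 = 156, 234×2/9 = 52.
cat         O        E   (O−E)²/E
type 1     29       26      0.346
type 2    154      156      0.026
type 3     51       52      0.019
Sum = 0.39

0.39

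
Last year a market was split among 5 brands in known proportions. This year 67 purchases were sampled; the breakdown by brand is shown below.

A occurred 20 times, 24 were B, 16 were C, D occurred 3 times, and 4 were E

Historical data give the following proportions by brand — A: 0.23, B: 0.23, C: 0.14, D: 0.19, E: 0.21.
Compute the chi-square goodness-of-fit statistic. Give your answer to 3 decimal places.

Expected counts E_i = n·p_i: 67×0.23 = 15.41, 67×0.23 = 15.41, 67×0.14 = 9.38, 67×0.19 = 12.73, 67×0.21 = 14.07.
χ² = (20−15.41)²/15.41 + (24−15.41)²/15.41 + (16−9.38)²/9.38 + (3−12.73)²/12.73 + (4−14.07)²/14.07
   = 1.3672 + 4.7883 + 4.6721 + 7.4370 + 7.2072
Sum = 25.472

25.472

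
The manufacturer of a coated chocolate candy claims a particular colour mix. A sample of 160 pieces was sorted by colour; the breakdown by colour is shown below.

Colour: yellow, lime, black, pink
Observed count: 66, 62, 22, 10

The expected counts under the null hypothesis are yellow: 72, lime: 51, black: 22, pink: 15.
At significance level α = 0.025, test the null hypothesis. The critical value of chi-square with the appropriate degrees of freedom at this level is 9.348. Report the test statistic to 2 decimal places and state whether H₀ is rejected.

4.54; do not reject

χ² = (66−72)²/72 + (62−51)²/51 + (22−22)²/22 + (10−15)²/15
   = 0.500 + 2.373 + 0.000 + 1.667
Sum = 4.54
df = 3. Since 4.54 < 9.348, we do not reject H₀.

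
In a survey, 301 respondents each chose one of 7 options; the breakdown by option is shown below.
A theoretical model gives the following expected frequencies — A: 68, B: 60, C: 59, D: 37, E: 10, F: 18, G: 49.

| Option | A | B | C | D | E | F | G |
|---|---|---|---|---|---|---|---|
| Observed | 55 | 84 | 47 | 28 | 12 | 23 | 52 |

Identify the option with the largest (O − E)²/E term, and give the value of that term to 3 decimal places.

A: (55 − 68)²/68 = 169/68 = 2.4853
B: (84 − 60)²/60 = 576/60 = 9.6000
C: (47 − 59)²/59 = 144/59 = 2.4407
D: (28 − 37)²/37 = 81/37 = 2.1892
E: (12 − 10)²/10 = 4/10 = 0.4000
F: (23 − 18)²/18 = 25/18 = 1.3889
G: (52 − 49)²/49 = 9/49 = 0.1837
The largest term is for B: 9.600.

B, 9.600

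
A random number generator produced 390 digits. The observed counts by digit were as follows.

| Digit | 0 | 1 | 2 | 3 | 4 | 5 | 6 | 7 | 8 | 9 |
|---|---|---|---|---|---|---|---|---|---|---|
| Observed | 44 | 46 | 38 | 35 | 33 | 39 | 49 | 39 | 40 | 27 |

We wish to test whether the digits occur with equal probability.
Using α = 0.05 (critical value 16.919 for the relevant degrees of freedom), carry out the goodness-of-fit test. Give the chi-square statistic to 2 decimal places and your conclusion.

9.54; do not reject

Expected count for each of the 10 categories: 390/10 = 39.
χ² = (44−39)²/39 + (46−39)²/39 + (38−39)²/39 + (35−39)²/39 + (33−39)²/39 + (39−39)²/39 + (49−39)²/39 + (39−39)²/39 + (40−39)²/39 + (27−39)²/39
   = 0.641 + 1.256 + 0.026 + 0.410 + 0.923 + 0.000 + 2.564 + 0.000 + 0.026 + 3.692
Sum = 9.54
df = 9. Since 9.54 < 16.919, we do not reject H₀.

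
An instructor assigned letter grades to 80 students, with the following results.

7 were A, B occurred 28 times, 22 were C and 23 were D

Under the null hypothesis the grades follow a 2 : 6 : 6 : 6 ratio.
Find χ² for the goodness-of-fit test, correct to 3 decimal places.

Ratio total = 20. Expected counts: 80×2/20 = 8, 80×6/20 = 24, 80×6/20 = 24, 80×6/20 = 24.
χ² = (7−8)²/8 + (28−24)²/24 + (22−24)²/24 + (23−24)²/24
   = 0.1250 + 0.6667 + 0.1667 + 0.0417
Sum = 1.000

1.000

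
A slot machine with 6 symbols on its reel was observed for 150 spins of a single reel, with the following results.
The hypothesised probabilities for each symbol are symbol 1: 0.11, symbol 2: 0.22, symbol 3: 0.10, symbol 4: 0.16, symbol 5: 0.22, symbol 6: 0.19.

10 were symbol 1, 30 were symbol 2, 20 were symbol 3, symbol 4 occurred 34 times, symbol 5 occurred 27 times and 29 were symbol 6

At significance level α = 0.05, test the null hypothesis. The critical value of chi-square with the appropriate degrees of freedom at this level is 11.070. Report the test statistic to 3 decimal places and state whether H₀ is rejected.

Expected counts E_i = n·p_i: 150×0.11 = 16.5, 150×0.22 = 33, 150×0.10 = 15, 150×0.16 = 24, 150×0.22 = 33, 150×0.19 = 28.5.
χ² = (10−16.5)²/16.5 + (30−33)²/33 + (20−15)²/15 + (34−24)²/24 + (27−33)²/33 + (29−28.5)²/28.5
   = 2.5606 + 0.2727 + 1.6667 + 4.1667 + 1.0909 + 0.0088
Sum = 9.766
df = 5. Since 9.766 < 11.070, we do not reject H₀.

9.766; do not reject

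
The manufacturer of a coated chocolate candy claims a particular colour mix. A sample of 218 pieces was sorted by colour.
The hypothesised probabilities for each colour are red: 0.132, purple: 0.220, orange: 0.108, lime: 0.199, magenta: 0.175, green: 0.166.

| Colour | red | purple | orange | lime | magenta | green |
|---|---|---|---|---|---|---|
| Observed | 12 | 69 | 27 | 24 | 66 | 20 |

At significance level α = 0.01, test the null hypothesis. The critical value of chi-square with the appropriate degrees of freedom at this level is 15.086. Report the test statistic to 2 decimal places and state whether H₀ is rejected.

Expected counts E_i = n·p_i: 218×0.132 = 28.776, 218×0.220 = 47.96, 218×0.108 = 23.544, 218×0.199 = 43.382, 218×0.175 = 38.15, 218×0.166 = 36.188.
χ² = (12−28.776)²/28.776 + (69−47.96)²/47.96 + (27−23.544)²/23.544 + (24−43.382)²/43.382 + (66−38.15)²/38.15 + (20−36.188)²/36.188
   = 9.780 + 9.230 + 0.507 + 8.659 + 20.331 + 7.241
Sum = 55.75
df = 5. Since 55.75 > 15.086, we reject H₀.

55.75; reject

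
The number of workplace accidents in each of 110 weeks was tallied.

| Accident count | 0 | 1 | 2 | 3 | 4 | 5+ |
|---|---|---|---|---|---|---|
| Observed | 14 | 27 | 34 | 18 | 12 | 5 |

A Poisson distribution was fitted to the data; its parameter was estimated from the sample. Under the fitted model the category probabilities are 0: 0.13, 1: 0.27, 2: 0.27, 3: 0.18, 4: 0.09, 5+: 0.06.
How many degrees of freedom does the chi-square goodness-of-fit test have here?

4

There are k = 6 categories and 1 parameter estimated from the data, so df = 6 − 1 − 1 = 4.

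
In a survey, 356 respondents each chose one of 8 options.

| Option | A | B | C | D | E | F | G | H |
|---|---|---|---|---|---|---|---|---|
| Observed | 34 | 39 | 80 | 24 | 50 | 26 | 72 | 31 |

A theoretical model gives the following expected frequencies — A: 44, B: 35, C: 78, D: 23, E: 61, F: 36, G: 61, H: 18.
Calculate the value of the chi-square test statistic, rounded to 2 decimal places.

cat         O        E   (O−E)²/E
A          34       44      2.273
B          39       35      0.457
C          80       78      0.051
D          24       23      0.043
E          50       61      1.984
F          26       36      2.778
G          72       61      1.984
H          31       18      9.389
Sum = 18.96

18.96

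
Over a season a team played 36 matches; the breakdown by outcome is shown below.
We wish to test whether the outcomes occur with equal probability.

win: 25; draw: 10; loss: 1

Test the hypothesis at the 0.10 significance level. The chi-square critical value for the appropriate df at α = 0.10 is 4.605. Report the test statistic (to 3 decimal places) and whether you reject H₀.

Under H₀ each category has probability 1/3, so each expected count is 36/3 = 12.
χ² = (25−12)²/12 + (10−12)²/12 + (1−12)²/12
   = 14.0833 + 0.3333 + 10.0833
Sum = 24.500
df = 2. Since 24.500 > 4.605, we reject H₀.

24.500; reject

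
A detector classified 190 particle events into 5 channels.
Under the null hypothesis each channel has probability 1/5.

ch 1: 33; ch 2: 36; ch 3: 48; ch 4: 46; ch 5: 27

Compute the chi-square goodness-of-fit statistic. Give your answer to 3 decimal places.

8.263

Under H₀ each category has probability 1/5, so each expected count is 190/5 = 38.
cat         O        E   (O−E)²/E
ch 1       33       38     0.6579
ch 2       36       38     0.1053
ch 3       48       38     2.6316
ch 4       46       38     1.6842
ch 5       27       38     3.1842
Sum = 8.263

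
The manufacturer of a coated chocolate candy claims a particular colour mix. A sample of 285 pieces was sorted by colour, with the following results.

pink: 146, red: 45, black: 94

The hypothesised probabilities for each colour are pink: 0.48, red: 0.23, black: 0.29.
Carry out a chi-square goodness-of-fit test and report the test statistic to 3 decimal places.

Expected counts E_i = n·p_i: 285×0.48 = 136.8, 285×0.23 = 65.55, 285×0.29 = 82.65.
χ² = (146−136.8)²/136.8 + (45−65.55)²/65.55 + (94−82.65)²/82.65
   = 0.6187 + 6.4424 + 1.5587
Sum = 8.620

8.620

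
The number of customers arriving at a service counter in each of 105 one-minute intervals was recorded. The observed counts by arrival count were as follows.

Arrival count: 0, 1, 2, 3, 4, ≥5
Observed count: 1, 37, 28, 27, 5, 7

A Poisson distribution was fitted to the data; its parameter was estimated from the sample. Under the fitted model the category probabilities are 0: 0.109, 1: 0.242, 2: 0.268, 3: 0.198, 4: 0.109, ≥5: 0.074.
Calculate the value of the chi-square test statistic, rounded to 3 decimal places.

20.380

Expected counts E_i = n·p_i: 105×0.109 = 11.445, 105×0.242 = 25.41, 105×0.268 = 28.14, 105×0.198 = 20.79, 105×0.109 = 11.445, 105×0.074 = 7.77.
χ² = (1−11.445)²/11.445 + (37−25.41)²/25.41 + (28−28.14)²/28.14 + (27−20.79)²/20.79 + (5−11.445)²/11.445 + (7−7.77)²/7.77
   = 9.5324 + 5.2864 + 0.0007 + 1.8549 + 3.6294 + 0.0763
Sum = 20.380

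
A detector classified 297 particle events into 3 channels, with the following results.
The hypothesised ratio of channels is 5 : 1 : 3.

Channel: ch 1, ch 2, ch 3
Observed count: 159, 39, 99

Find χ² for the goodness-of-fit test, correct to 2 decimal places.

Ratio total = 9. Expected counts: 297×5/9 = 165, 297×1/9 = 33, 297×3/9 = 99.
cat         O        E   (O−E)²/E
ch 1      159      165      0.218
ch 2       39       33      1.091
ch 3       99       99      0.000
Sum = 1.31

1.31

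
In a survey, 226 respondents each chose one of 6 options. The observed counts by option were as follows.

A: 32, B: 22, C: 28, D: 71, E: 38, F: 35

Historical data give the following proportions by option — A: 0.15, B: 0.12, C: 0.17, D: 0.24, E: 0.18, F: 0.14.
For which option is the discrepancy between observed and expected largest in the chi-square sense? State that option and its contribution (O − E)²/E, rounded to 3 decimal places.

D, 5.179

Expected counts E_i = n·p_i: 226×0.15 = 33.9, 226×0.12 = 27.12, 226×0.17 = 38.42, 226×0.24 = 54.24, 226×0.18 = 40.68, 226×0.14 = 31.64.
χ² = (32−33.9)²/33.9 + (22−27.12)²/27.12 + (28−38.42)²/38.42 + (71−54.24)²/54.24 + (38−40.68)²/40.68 + (35−31.64)²/31.64
   = 0.1065 + 0.9666 + 2.8260 + 5.1788 + 0.1766 + 0.3568
The largest term is for D: 5.179.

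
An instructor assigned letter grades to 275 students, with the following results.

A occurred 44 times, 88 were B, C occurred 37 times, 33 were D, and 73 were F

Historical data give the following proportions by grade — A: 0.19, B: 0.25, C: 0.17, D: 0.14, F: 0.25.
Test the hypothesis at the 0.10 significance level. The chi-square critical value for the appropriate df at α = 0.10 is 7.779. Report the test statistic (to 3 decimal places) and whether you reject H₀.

Expected counts E_i = n·p_i: 275×0.19 = 52.25, 275×0.25 = 68.75, 275×0.17 = 46.75, 275×0.14 = 38.5, 275×0.25 = 68.75.
cat         O        E   (O−E)²/E
A          44    52.25     1.3026
B          88    68.75     5.3900
C          37    46.75     2.0334
D          33     38.5     0.7857
F          73    68.75     0.2627
Sum = 9.774
df = 4. Since 9.774 > 7.779, we reject H₀.

9.774; reject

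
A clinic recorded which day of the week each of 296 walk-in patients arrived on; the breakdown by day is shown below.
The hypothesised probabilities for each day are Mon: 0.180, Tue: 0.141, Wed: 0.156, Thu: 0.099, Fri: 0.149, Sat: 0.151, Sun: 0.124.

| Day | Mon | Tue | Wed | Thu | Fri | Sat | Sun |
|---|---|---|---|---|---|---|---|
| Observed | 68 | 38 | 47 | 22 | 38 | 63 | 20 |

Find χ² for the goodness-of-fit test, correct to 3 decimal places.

Expected counts E_i = n·p_i: 296×0.180 = 53.28, 296×0.141 = 41.736, 296×0.156 = 46.176, 296×0.099 = 29.304, 296×0.149 = 44.104, 296×0.151 = 44.696, 296×0.124 = 36.704.
χ² = (68−53.28)²/53.28 + (38−41.736)²/41.736 + (47−46.176)²/46.176 + (22−29.304)²/29.304 + (38−44.104)²/44.104 + (63−44.696)²/44.696 + (20−36.704)²/36.704
   = 4.0668 + 0.3344 + 0.0147 + 1.8205 + 0.8448 + 7.4959 + 7.6020
Sum = 22.179

22.179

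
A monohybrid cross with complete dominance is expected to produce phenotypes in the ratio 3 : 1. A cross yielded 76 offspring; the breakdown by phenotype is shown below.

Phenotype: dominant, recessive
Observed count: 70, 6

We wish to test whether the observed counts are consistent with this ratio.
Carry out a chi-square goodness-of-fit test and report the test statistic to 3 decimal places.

11.860

Ratio total = 4. Expected counts: 76×3/4 = 57, 76×1/4 = 19.
cat            O        E   (O−E)²/E
dominant      70       57     2.9649
recessive      6       19     8.8947
Sum = 11.860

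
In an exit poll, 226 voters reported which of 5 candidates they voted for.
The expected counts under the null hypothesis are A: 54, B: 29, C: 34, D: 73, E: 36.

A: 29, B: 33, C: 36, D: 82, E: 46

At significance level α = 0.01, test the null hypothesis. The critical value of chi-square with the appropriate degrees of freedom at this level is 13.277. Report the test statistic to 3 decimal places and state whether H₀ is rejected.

16.131; reject

A: (29 − 54)²/54 = 625/54 = 11.5741
B: (33 − 29)²/29 = 16/29 = 0.5517
C: (36 − 34)²/34 = 4/34 = 0.1176
D: (82 − 73)²/73 = 81/73 = 1.1096
E: (46 − 36)²/36 = 100/36 = 2.7778
Sum = 16.131
df = 4. Since 16.131 > 13.277, we reject H₀.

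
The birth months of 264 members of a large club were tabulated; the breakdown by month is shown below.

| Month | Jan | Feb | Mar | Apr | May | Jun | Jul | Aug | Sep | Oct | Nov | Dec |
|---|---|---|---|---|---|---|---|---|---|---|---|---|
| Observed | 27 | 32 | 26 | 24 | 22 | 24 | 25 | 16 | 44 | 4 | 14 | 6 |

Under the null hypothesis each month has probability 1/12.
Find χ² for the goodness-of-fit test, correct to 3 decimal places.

60.091

Under H₀ each category has probability 1/12, so each expected count is 264/12 = 22.
cat         O        E   (O−E)²/E
Jan        27       22     1.1364
Feb        32       22     4.5455
Mar        26       22     0.7273
Apr        24       22     0.1818
May        22       22     0.0000
Jun        24       22     0.1818
Jul        25       22     0.4091
Aug        16       22     1.6364
Sep        44       22    22.0000
Oct         4       22    14.7273
Nov        14       22     2.9091
Dec         6       22    11.6364
Sum = 60.091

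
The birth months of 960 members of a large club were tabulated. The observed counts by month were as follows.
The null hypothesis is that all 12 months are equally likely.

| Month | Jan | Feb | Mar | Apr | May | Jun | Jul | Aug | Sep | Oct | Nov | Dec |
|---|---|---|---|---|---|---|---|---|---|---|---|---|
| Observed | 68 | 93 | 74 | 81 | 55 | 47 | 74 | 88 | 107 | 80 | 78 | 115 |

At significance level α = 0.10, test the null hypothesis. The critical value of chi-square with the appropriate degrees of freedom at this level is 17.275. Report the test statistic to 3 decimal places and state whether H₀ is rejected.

Expected count for each of the 12 categories: 960/12 = 80.
χ² = (68−80)²/80 + (93−80)²/80 + (74−80)²/80 + (81−80)²/80 + (55−80)²/80 + (47−80)²/80 + (74−80)²/80 + (88−80)²/80 + (107−80)²/80 + (80−80)²/80 + (78−80)²/80 + (115−80)²/80
   = 1.8000 + 2.1125 + 0.4500 + 0.0125 + 7.8125 + 13.6125 + 0.4500 + 0.8000 + 9.1125 + 0.0000 + 0.0500 + 15.3125
Sum = 51.525
df = 11. Since 51.525 > 17.275, we reject H₀.

51.525; reject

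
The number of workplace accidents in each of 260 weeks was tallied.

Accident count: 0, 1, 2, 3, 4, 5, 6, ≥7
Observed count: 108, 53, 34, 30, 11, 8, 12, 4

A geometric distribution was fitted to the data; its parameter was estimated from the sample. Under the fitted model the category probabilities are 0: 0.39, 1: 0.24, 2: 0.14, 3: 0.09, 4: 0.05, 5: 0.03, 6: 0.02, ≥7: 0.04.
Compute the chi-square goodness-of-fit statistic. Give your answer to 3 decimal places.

Expected counts E_i = n·p_i: 260×0.39 = 101.4, 260×0.24 = 62.4, 260×0.14 = 36.4, 260×0.09 = 23.4, 260×0.05 = 13, 260×0.03 = 7.8, 260×0.02 = 5.2, 260×0.04 = 10.4.
cat         O        E   (O−E)²/E
0         108    101.4     0.4296
1          53     62.4     1.4160
2          34     36.4     0.1582
3          30     23.4     1.8615
4          11       13     0.3077
5           8      7.8     0.0051
6          12      5.2     8.8923
≥7          4     10.4     3.9385
Sum = 17.009

17.009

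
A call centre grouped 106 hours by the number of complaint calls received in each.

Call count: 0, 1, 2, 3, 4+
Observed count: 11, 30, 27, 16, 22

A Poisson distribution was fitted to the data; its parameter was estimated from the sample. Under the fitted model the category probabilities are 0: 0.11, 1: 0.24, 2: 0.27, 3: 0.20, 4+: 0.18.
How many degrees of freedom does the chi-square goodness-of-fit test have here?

3

There are k = 5 categories and 1 parameter estimated from the data, so df = 5 − 1 − 1 = 3.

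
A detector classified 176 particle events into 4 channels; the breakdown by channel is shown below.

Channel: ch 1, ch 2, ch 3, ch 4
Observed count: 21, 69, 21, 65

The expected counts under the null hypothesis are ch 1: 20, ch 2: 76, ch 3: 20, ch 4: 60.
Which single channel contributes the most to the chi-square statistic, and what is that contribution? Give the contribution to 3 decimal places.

ch 1: (21 − 20)²/20 = 1/20 = 0.0500
ch 2: (69 − 76)²/76 = 49/76 = 0.6447
ch 3: (21 − 20)²/20 = 1/20 = 0.0500
ch 4: (65 − 60)²/60 = 25/60 = 0.4167
The largest term is for ch 2: 0.645.

ch 2, 0.645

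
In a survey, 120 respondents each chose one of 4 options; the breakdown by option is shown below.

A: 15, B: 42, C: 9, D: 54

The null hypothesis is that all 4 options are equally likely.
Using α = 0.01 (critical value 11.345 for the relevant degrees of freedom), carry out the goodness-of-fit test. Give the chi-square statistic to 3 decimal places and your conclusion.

Expected count for each of the 4 categories: 120/4 = 30.
A: (15 − 30)²/30 = 225/30 = 7.5000
B: (42 − 30)²/30 = 144/30 = 4.8000
C: (9 − 30)²/30 = 441/30 = 14.7000
D: (54 − 30)²/30 = 576/30 = 19.2000
Sum = 46.200
df = 3. Since 46.200 > 11.345, we reject H₀.

46.200; reject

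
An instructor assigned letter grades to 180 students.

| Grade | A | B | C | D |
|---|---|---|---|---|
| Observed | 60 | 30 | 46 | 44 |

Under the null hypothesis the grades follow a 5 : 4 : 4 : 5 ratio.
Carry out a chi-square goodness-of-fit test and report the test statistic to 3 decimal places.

6.120

Ratio total = 18. Expected counts: 180×5/18 = 50, 180×4/18 = 40, 180×4/18 = 40, 180×5/18 = 50.
A: (60 − 50)²/50 = 100/50 = 2.0000
B: (30 − 40)²/40 = 100/40 = 2.5000
C: (46 − 40)²/40 = 36/40 = 0.9000
D: (44 − 50)²/50 = 36/50 = 0.7200
Sum = 6.120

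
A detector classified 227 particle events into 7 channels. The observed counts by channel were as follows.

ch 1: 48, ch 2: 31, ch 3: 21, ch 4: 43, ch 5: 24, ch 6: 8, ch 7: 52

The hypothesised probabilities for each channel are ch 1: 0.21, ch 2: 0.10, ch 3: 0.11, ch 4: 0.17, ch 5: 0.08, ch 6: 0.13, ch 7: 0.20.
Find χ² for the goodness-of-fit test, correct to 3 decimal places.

22.689

Expected counts E_i = n·p_i: 227×0.21 = 47.67, 227×0.10 = 22.7, 227×0.11 = 24.97, 227×0.17 = 38.59, 227×0.08 = 18.16, 227×0.13 = 29.51, 227×0.20 = 45.4.
ch 1: (48 − 47.67)²/47.67 = 0.1089/47.67 = 0.0023
ch 2: (31 − 22.7)²/22.7 = 68.89/22.7 = 3.0348
ch 3: (21 − 24.97)²/24.97 = 15.7609/24.97 = 0.6312
ch 4: (43 − 38.59)²/38.59 = 19.4481/38.59 = 0.5040
ch 5: (24 − 18.16)²/18.16 = 34.1056/18.16 = 1.8781
ch 6: (8 − 29.51)²/29.51 = 462.6801/29.51 = 15.6788
ch 7: (52 − 45.4)²/45.4 = 43.56/45.4 = 0.9595
Sum = 22.689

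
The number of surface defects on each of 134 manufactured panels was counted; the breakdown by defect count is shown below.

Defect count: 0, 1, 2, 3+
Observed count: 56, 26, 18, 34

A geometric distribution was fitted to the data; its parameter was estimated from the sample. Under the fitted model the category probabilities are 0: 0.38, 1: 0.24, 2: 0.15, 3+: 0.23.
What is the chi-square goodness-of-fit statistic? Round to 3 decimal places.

Expected counts E_i = n·p_i: 134×0.38 = 50.92, 134×0.24 = 32.16, 134×0.15 = 20.1, 134×0.23 = 30.82.
0: (56 − 50.92)²/50.92 = 25.8064/50.92 = 0.5068
1: (26 − 32.16)²/32.16 = 37.9456/32.16 = 1.1799
2: (18 − 20.1)²/20.1 = 4.41/20.1 = 0.2194
3+: (34 − 30.82)²/30.82 = 10.1124/30.82 = 0.3281
Sum = 2.234

2.234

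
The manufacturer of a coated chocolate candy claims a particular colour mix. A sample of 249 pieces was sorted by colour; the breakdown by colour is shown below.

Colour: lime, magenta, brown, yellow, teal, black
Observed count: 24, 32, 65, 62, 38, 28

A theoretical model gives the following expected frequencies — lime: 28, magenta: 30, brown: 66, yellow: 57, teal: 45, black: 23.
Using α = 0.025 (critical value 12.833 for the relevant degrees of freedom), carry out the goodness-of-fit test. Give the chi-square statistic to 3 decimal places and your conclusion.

3.334; do not reject

cat          O        E   (O−E)²/E
lime        24       28     0.5714
magenta     32       30     0.1333
brown       65       66     0.0152
yellow      62       57     0.4386
teal        38       45     1.0889
black       28       23     1.0870
Sum = 3.334
df = 5. Since 3.334 < 12.833, we do not reject H₀.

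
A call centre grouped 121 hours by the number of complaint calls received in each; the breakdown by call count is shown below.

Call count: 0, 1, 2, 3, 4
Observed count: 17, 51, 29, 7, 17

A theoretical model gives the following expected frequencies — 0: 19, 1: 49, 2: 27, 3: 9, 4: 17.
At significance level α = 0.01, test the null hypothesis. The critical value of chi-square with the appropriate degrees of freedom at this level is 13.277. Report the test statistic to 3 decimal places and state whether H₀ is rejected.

0.885; do not reject

χ² = (17−19)²/19 + (51−49)²/49 + (29−27)²/27 + (7−9)²/9 + (17−17)²/17
   = 0.2105 + 0.0816 + 0.1481 + 0.4444 + 0.0000
Sum = 0.885
df = 4. Since 0.885 < 13.277, we do not reject H₀.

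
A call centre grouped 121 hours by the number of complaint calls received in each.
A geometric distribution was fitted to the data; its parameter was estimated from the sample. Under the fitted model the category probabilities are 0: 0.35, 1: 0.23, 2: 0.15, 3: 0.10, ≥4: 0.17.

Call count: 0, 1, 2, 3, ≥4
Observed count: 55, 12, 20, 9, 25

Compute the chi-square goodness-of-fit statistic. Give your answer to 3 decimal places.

Expected counts E_i = n·p_i: 121×0.35 = 42.35, 121×0.23 = 27.83, 121×0.15 = 18.15, 121×0.10 = 12.1, 121×0.17 = 20.57.
0: (55 − 42.35)²/42.35 = 160.0225/42.35 = 3.7786
1: (12 − 27.83)²/27.83 = 250.5889/27.83 = 9.0043
2: (20 − 18.15)²/18.15 = 3.4225/18.15 = 0.1886
3: (9 − 12.1)²/12.1 = 9.61/12.1 = 0.7942
≥4: (25 − 20.57)²/20.57 = 19.6249/20.57 = 0.9541
Sum = 14.720

14.720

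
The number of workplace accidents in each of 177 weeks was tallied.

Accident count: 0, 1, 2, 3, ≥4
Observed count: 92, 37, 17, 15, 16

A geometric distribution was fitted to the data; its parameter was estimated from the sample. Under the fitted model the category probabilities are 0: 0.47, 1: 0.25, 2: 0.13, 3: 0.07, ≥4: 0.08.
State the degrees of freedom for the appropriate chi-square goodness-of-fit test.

There are k = 5 categories and 1 parameter estimated from the data, so df = 5 − 1 − 1 = 3.

3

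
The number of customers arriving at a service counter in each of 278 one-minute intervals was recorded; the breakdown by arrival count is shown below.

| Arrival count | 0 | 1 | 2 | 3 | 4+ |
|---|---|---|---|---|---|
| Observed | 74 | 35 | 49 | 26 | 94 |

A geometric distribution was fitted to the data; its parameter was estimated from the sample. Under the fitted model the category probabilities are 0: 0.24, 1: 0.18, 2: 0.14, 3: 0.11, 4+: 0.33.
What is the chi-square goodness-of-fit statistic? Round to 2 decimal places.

Expected counts E_i = n·p_i: 278×0.24 = 66.72, 278×0.18 = 50.04, 278×0.14 = 38.92, 278×0.11 = 30.58, 278×0.33 = 91.74.
0: (74 − 66.72)²/66.72 = 52.9984/66.72 = 0.794
1: (35 − 50.04)²/50.04 = 226.2016/50.04 = 4.520
2: (49 − 38.92)²/38.92 = 101.6064/38.92 = 2.611
3: (26 − 30.58)²/30.58 = 20.9764/30.58 = 0.686
4+: (94 − 91.74)²/91.74 = 5.1076/91.74 = 0.056
Sum = 8.67

8.67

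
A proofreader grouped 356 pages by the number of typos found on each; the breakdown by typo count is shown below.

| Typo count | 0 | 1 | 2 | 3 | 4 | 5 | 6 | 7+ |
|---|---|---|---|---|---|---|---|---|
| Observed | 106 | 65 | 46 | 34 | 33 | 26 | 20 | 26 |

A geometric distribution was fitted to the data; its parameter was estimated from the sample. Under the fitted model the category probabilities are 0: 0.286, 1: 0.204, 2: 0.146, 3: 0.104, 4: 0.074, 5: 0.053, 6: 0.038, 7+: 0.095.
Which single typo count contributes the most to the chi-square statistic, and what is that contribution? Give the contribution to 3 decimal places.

Expected counts E_i = n·p_i: 356×0.286 = 101.816, 356×0.204 = 72.624, 356×0.146 = 51.976, 356×0.104 = 37.024, 356×0.074 = 26.344, 356×0.053 = 18.868, 356×0.038 = 13.528, 356×0.095 = 33.82.
χ² = (106−101.816)²/101.816 + (65−72.624)²/72.624 + (46−51.976)²/51.976 + (34−37.024)²/37.024 + (33−26.344)²/26.344 + (26−18.868)²/18.868 + (20−13.528)²/13.528 + (26−33.82)²/33.82
   = 0.1719 + 0.8004 + 0.6871 + 0.2470 + 1.6817 + 2.6959 + 3.0963 + 1.8082
The largest term is for 6: 3.096.

6, 3.096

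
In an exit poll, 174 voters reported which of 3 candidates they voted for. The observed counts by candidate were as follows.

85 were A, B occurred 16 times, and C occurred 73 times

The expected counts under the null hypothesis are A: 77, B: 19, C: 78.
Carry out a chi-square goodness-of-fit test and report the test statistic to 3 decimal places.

cat         O        E   (O−E)²/E
A          85       77     0.8312
B          16       19     0.4737
C          73       78     0.3205
Sum = 1.625

1.625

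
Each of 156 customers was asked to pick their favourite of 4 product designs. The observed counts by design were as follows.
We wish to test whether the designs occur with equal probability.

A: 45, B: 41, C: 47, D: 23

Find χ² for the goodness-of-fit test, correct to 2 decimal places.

Expected count for each of the 4 categories: 156/4 = 39.
cat         O        E   (O−E)²/E
A          45       39      0.923
B          41       39      0.103
C          47       39      1.641
D          23       39      6.564
Sum = 9.23

9.23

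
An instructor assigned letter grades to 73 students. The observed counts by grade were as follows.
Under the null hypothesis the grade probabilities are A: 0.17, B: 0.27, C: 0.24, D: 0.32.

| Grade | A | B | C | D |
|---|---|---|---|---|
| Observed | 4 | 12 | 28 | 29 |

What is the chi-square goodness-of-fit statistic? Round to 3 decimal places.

16.346

Expected counts E_i = n·p_i: 73×0.17 = 12.41, 73×0.27 = 19.71, 73×0.24 = 17.52, 73×0.32 = 23.36.
A: (4 − 12.41)²/12.41 = 70.7281/12.41 = 5.6993
B: (12 − 19.71)²/19.71 = 59.4441/19.71 = 3.0159
C: (28 − 17.52)²/17.52 = 109.8304/17.52 = 6.2689
D: (29 − 23.36)²/23.36 = 31.8096/23.36 = 1.3617
Sum = 16.346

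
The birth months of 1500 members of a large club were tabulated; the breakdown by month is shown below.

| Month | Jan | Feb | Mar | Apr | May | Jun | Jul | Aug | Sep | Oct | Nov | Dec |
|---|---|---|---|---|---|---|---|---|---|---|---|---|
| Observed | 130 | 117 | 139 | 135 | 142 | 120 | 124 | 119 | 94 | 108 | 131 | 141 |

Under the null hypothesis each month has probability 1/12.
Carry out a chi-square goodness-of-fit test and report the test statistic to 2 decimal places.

18.22

Under H₀ each category has probability 1/12, so each expected count is 1500/12 = 125.
Jan: (130 − 125)²/125 = 25/125 = 0.200
Feb: (117 − 125)²/125 = 64/125 = 0.512
Mar: (139 − 125)²/125 = 196/125 = 1.568
Apr: (135 − 125)²/125 = 100/125 = 0.800
May: (142 − 125)²/125 = 289/125 = 2.312
Jun: (120 − 125)²/125 = 25/125 = 0.200
Jul: (124 − 125)²/125 = 1/125 = 0.008
Aug: (119 − 125)²/125 = 36/125 = 0.288
Sep: (94 − 125)²/125 = 961/125 = 7.688
Oct: (108 − 125)²/125 = 289/125 = 2.312
Nov: (131 − 125)²/125 = 36/125 = 0.288
Dec: (141 − 125)²/125 = 256/125 = 2.048
Sum = 18.22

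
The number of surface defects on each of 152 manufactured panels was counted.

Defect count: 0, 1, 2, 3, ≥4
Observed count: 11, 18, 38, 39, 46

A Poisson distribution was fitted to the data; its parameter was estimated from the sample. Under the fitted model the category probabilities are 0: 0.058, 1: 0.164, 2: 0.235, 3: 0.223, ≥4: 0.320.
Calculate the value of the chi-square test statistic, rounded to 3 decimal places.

3.524

Expected counts E_i = n·p_i: 152×0.058 = 8.816, 152×0.164 = 24.928, 152×0.235 = 35.72, 152×0.223 = 33.896, 152×0.320 = 48.64.
0: (11 − 8.816)²/8.816 = 4.769856/8.816 = 0.5410
1: (18 − 24.928)²/24.928 = 47.997184/24.928 = 1.9254
2: (38 − 35.72)²/35.72 = 5.1984/35.72 = 0.1455
3: (39 − 33.896)²/33.896 = 26.050816/33.896 = 0.7686
≥4: (46 − 48.64)²/48.64 = 6.9696/48.64 = 0.1433
Sum = 3.524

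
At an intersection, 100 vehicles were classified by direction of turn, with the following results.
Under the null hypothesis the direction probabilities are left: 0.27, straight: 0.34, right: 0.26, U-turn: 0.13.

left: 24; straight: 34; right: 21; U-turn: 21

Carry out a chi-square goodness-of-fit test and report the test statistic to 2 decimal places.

Expected counts E_i = n·p_i: 100×0.27 = 27, 100×0.34 = 34, 100×0.26 = 26, 100×0.13 = 13.
χ² = (24−27)²/27 + (34−34)²/34 + (21−26)²/26 + (21−13)²/13
   = 0.333 + 0.000 + 0.962 + 4.923
Sum = 6.22

6.22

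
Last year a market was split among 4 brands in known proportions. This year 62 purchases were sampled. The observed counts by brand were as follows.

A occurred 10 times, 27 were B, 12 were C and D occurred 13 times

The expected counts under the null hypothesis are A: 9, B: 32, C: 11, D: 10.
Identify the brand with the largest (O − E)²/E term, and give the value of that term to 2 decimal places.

χ² = (10−9)²/9 + (27−32)²/32 + (12−11)²/11 + (13−10)²/10
   = 0.111 + 0.781 + 0.091 + 0.900
The largest term is for D: 0.90.

D, 0.90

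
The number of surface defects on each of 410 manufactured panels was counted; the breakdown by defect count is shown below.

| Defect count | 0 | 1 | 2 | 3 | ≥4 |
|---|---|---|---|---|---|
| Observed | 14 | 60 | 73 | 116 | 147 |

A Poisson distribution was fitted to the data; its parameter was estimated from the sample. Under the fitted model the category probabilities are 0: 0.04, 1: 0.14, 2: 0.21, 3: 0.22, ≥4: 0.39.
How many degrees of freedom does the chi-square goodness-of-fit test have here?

There are k = 5 categories and 1 parameter estimated from the data, so df = 5 − 1 − 1 = 3.

3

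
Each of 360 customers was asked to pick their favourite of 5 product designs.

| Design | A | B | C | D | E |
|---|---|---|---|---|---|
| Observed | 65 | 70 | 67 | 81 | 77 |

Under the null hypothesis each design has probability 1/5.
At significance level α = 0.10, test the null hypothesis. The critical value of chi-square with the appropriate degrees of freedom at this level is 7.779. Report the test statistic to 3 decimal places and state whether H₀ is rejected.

2.556; do not reject

Under H₀ each category has probability 1/5, so each expected count is 360/5 = 72.
cat         O        E   (O−E)²/E
A          65       72     0.6806
B          70       72     0.0556
C          67       72     0.3472
D          81       72     1.1250
E          77       72     0.3472
Sum = 2.556
df = 4. Since 2.556 < 7.779, we do not reject H₀.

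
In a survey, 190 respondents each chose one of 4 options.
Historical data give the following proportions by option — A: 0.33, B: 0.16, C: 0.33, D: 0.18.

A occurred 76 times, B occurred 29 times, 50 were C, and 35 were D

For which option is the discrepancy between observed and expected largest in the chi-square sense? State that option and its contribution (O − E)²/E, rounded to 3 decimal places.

A, 2.821

Expected counts E_i = n·p_i: 190×0.33 = 62.7, 190×0.16 = 30.4, 190×0.33 = 62.7, 190×0.18 = 34.2.
A: (76 − 62.7)²/62.7 = 176.89/62.7 = 2.8212
B: (29 − 30.4)²/30.4 = 1.96/30.4 = 0.0645
C: (50 − 62.7)²/62.7 = 161.29/62.7 = 2.5724
D: (35 − 34.2)²/34.2 = 0.64/34.2 = 0.0187
The largest term is for A: 2.821.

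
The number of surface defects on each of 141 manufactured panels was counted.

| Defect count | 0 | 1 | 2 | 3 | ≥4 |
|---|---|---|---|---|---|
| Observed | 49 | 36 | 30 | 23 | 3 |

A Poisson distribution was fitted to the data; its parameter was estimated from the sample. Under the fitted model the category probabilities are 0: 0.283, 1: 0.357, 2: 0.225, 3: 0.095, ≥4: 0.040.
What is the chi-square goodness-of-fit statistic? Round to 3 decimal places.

14.374

Expected counts E_i = n·p_i: 141×0.283 = 39.903, 141×0.357 = 50.337, 141×0.225 = 31.725, 141×0.095 = 13.395, 141×0.040 = 5.64.
0: (49 − 39.903)²/39.903 = 82.755409/39.903 = 2.0739
1: (36 − 50.337)²/50.337 = 205.549569/50.337 = 4.0835
2: (30 − 31.725)²/31.725 = 2.975625/31.725 = 0.0938
3: (23 − 13.395)²/13.395 = 92.256025/13.395 = 6.8873
≥4: (3 − 5.64)²/5.64 = 6.9696/5.64 = 1.2357
Sum = 14.374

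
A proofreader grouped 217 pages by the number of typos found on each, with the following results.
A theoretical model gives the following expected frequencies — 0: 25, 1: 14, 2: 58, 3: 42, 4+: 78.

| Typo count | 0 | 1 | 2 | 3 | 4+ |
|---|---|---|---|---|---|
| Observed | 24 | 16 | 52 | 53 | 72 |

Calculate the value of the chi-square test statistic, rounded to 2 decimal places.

4.29

0: (24 − 25)²/25 = 1/25 = 0.040
1: (16 − 14)²/14 = 4/14 = 0.286
2: (52 − 58)²/58 = 36/58 = 0.621
3: (53 − 42)²/42 = 121/42 = 2.881
4+: (72 − 78)²/78 = 36/78 = 0.462
Sum = 4.29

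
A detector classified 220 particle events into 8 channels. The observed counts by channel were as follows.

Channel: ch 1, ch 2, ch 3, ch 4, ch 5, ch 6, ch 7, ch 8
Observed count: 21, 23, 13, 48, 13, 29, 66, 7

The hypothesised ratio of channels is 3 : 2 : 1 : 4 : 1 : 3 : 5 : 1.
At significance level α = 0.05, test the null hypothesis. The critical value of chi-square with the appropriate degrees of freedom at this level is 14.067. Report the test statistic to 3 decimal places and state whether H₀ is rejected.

9.639; do not reject

Ratio total = 20. Expected counts: 220×3/20 = 33, 220×2/20 = 22, 220×1/20 = 11, 220×4/20 = 44, 220×1/20 = 11, 220×3/20 = 33, 220×5/20 = 55, 220×1/20 = 11.
cat         O        E   (O−E)²/E
ch 1       21       33     4.3636
ch 2       23       22     0.0455
ch 3       13       11     0.3636
ch 4       48       44     0.3636
ch 5       13       11     0.3636
ch 6       29       33     0.4848
ch 7       66       55     2.2000
ch 8        7       11     1.4545
Sum = 9.639
df = 7. Since 9.639 < 14.067, we do not reject H₀.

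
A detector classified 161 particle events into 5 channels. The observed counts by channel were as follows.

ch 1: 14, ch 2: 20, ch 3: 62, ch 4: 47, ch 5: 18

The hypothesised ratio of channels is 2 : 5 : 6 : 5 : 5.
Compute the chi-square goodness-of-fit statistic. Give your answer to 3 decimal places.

28.324

Ratio total = 23. Expected counts: 161×2/23 = 14, 161×5/23 = 35, 161×6/23 = 42, 161×5/23 = 35, 161×5/23 = 35.
χ² = (14−14)²/14 + (20−35)²/35 + (62−42)²/42 + (47−35)²/35 + (18−35)²/35
   = 0.0000 + 6.4286 + 9.5238 + 4.1143 + 8.2571
Sum = 28.324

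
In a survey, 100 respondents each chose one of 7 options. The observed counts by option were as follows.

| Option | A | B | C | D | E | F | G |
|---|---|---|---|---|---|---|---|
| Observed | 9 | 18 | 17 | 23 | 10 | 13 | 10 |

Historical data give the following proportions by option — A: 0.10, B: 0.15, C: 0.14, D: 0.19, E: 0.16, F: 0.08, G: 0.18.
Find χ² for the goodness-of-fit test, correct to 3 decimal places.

Expected counts E_i = n·p_i: 100×0.10 = 10, 100×0.15 = 15, 100×0.14 = 14, 100×0.19 = 19, 100×0.16 = 16, 100×0.08 = 8, 100×0.18 = 18.
A: (9 − 10)²/10 = 1/10 = 0.1000
B: (18 − 15)²/15 = 9/15 = 0.6000
C: (17 − 14)²/14 = 9/14 = 0.6429
D: (23 − 19)²/19 = 16/19 = 0.8421
E: (10 − 16)²/16 = 36/16 = 2.2500
F: (13 − 8)²/8 = 25/8 = 3.1250
G: (10 − 18)²/18 = 64/18 = 3.5556
Sum = 11.116

11.116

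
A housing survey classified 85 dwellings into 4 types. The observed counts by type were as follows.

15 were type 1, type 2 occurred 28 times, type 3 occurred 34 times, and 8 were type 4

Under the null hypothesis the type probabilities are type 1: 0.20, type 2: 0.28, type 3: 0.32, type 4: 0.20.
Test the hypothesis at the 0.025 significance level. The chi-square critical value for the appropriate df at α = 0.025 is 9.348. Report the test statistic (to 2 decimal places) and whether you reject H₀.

Expected counts E_i = n·p_i: 85×0.20 = 17, 85×0.28 = 23.8, 85×0.32 = 27.2, 85×0.20 = 17.
type 1: (15 − 17)²/17 = 4/17 = 0.235
type 2: (28 − 23.8)²/23.8 = 17.64/23.8 = 0.741
type 3: (34 − 27.2)²/27.2 = 46.24/27.2 = 1.700
type 4: (8 − 17)²/17 = 81/17 = 4.765
Sum = 7.44
df = 3. Since 7.44 < 9.348, we do not reject H₀.

7.44; do not reject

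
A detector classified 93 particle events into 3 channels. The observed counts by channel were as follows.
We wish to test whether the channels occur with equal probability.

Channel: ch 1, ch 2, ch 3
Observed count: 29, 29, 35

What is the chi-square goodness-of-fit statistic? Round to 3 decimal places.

Expected count for each of the 3 categories: 93/3 = 31.
χ² = (29−31)²/31 + (29−31)²/31 + (35−31)²/31
   = 0.1290 + 0.1290 + 0.5161
Sum = 0.774

0.774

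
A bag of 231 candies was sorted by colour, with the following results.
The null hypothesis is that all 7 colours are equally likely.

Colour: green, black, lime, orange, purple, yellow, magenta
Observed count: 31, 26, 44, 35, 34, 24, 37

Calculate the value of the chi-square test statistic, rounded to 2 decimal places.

8.36

Under H₀ each category has probability 1/7, so each expected count is 231/7 = 33.
green: (31 − 33)²/33 = 4/33 = 0.121
black: (26 − 33)²/33 = 49/33 = 1.485
lime: (44 − 33)²/33 = 121/33 = 3.667
orange: (35 − 33)²/33 = 4/33 = 0.121
purple: (34 − 33)²/33 = 1/33 = 0.030
yellow: (24 − 33)²/33 = 81/33 = 2.455
magenta: (37 − 33)²/33 = 16/33 = 0.485
Sum = 8.36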